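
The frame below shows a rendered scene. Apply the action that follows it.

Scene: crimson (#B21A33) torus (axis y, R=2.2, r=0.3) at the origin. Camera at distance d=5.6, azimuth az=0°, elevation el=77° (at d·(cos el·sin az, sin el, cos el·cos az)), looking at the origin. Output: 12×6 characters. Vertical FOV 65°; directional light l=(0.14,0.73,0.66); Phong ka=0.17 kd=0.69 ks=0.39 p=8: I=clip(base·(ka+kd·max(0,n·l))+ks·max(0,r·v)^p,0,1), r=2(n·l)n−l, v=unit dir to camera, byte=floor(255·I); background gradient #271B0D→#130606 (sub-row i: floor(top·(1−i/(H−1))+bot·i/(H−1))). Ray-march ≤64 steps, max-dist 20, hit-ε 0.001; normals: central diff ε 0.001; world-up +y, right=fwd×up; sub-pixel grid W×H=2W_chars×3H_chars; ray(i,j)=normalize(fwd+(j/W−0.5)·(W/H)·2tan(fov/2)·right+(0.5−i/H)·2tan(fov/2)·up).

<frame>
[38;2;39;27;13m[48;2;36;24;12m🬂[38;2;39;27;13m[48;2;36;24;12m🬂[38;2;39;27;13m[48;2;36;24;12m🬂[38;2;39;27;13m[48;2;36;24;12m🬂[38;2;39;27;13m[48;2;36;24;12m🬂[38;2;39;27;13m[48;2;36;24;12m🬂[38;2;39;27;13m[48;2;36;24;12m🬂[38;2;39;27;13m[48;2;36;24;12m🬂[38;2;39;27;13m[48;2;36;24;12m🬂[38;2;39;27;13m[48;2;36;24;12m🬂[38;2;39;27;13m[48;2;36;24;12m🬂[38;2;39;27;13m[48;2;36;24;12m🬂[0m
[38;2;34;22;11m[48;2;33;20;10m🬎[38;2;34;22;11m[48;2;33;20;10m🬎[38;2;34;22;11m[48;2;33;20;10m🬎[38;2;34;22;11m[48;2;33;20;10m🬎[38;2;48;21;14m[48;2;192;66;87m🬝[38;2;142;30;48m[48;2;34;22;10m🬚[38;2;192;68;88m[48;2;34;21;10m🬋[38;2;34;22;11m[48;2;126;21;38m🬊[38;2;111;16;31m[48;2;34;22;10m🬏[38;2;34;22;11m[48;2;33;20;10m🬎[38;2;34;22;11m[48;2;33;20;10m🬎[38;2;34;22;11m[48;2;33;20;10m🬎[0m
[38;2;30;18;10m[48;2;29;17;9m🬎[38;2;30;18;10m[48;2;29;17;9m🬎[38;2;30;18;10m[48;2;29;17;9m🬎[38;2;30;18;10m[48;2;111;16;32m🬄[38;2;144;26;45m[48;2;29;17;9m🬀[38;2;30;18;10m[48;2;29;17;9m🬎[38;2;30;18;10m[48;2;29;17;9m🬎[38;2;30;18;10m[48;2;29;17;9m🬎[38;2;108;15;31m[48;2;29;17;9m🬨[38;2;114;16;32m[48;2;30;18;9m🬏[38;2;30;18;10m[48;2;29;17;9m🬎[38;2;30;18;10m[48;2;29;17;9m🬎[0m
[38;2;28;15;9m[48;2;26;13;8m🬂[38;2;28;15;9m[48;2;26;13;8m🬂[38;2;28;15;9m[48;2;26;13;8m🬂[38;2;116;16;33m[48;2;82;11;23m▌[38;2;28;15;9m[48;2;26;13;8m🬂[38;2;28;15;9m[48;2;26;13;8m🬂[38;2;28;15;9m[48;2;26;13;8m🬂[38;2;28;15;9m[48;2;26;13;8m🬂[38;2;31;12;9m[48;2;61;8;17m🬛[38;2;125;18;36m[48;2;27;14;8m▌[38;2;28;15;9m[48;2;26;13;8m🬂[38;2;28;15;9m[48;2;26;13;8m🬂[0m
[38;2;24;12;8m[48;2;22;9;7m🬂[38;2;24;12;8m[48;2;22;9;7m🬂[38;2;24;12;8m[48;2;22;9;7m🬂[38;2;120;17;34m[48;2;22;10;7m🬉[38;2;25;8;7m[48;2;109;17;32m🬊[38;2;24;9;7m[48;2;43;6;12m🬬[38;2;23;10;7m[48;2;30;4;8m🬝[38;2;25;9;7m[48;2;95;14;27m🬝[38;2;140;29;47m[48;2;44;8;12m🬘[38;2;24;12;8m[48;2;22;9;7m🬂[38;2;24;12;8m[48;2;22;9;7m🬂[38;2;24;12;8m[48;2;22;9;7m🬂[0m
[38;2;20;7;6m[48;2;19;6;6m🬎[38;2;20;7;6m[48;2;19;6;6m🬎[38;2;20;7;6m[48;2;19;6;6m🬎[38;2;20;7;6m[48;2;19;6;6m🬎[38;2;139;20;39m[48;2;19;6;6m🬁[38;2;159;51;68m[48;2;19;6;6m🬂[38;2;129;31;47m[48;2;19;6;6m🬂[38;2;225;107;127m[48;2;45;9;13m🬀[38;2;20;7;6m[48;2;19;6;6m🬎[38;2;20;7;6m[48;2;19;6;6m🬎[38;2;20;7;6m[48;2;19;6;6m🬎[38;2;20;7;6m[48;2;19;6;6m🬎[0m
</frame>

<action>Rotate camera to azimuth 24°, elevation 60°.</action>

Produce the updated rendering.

<frame>
[38;2;39;27;13m[48;2;36;24;12m🬂[38;2;39;27;13m[48;2;36;24;12m🬂[38;2;39;27;13m[48;2;36;24;12m🬂[38;2;39;27;13m[48;2;36;24;12m🬂[38;2;39;27;13m[48;2;36;24;12m🬂[38;2;39;27;13m[48;2;36;24;12m🬂[38;2;39;27;13m[48;2;36;24;12m🬂[38;2;39;27;13m[48;2;36;24;12m🬂[38;2;39;27;13m[48;2;36;24;12m🬂[38;2;39;27;13m[48;2;36;24;12m🬂[38;2;39;27;13m[48;2;36;24;12m🬂[38;2;39;27;13m[48;2;36;24;12m🬂[0m
[38;2;34;22;11m[48;2;33;20;10m🬎[38;2;34;22;11m[48;2;33;20;10m🬎[38;2;34;22;11m[48;2;33;20;10m🬎[38;2;34;22;11m[48;2;33;20;10m🬎[38;2;34;22;10m[48;2;83;12;24m🬝[38;2;34;22;11m[48;2;167;46;66m🬎[38;2;34;22;11m[48;2;234;105;126m🬎[38;2;42;20;13m[48;2;144;23;42m🬬[38;2;34;22;11m[48;2;33;20;10m🬎[38;2;34;22;11m[48;2;33;20;10m🬎[38;2;34;22;11m[48;2;33;20;10m🬎[38;2;34;22;11m[48;2;33;20;10m🬎[0m
[38;2;30;18;10m[48;2;29;17;9m🬎[38;2;30;18;10m[48;2;29;17;9m🬎[38;2;30;18;10m[48;2;29;17;9m🬎[38;2;30;18;10m[48;2;106;15;30m🬆[38;2;108;15;30m[48;2;29;17;9m🬆[38;2;38;5;11m[48;2;29;17;9m🬀[38;2;30;18;10m[48;2;29;17;9m🬎[38;2;138;21;40m[48;2;34;15;10m🬁[38;2;120;17;34m[48;2;30;18;9m🬪[38;2;86;12;24m[48;2;30;18;9m🬏[38;2;30;18;10m[48;2;29;17;9m🬎[38;2;30;18;10m[48;2;29;17;9m🬎[0m
[38;2;28;15;9m[48;2;26;13;8m🬂[38;2;28;15;9m[48;2;26;13;8m🬂[38;2;28;15;9m[48;2;26;13;8m🬂[38;2;45;6;12m[48;2;124;17;35m▐[38;2;28;15;9m[48;2;26;13;8m🬂[38;2;28;15;9m[48;2;26;13;8m🬂[38;2;28;15;9m[48;2;26;13;8m🬂[38;2;28;15;9m[48;2;26;13;8m🬂[38;2;73;10;20m[48;2;27;14;8m▐[38;2;119;17;33m[48;2;27;14;8m▌[38;2;28;15;9m[48;2;26;13;8m🬂[38;2;28;15;9m[48;2;26;13;8m🬂[0m
[38;2;24;12;8m[48;2;22;9;7m🬂[38;2;24;12;8m[48;2;22;9;7m🬂[38;2;24;12;8m[48;2;22;9;7m🬂[38;2;126;19;37m[48;2;22;9;7m🬊[38;2;39;11;11m[48;2;138;31;48m🬎[38;2;24;9;7m[48;2;64;9;18m🬬[38;2;23;11;7m[48;2;30;4;8m🬎[38;2;23;11;7m[48;2;90;13;25m🬎[38;2;117;17;33m[48;2;23;10;7m🬜[38;2;116;17;33m[48;2;22;10;7m🬀[38;2;24;12;8m[48;2;22;9;7m🬂[38;2;24;12;8m[48;2;22;9;7m🬂[0m
[38;2;20;7;6m[48;2;19;6;6m🬎[38;2;20;7;6m[48;2;19;6;6m🬎[38;2;20;7;6m[48;2;19;6;6m🬎[38;2;20;7;6m[48;2;19;6;6m🬎[38;2;154;25;46m[48;2;19;6;6m🬁[38;2;201;81;101m[48;2;19;6;6m🬂[38;2;147;36;54m[48;2;19;6;6m🬆[38;2;160;39;59m[48;2;19;6;6m🬂[38;2;20;7;6m[48;2;19;6;6m🬎[38;2;20;7;6m[48;2;19;6;6m🬎[38;2;20;7;6m[48;2;19;6;6m🬎[38;2;20;7;6m[48;2;19;6;6m🬎[0m
</frame>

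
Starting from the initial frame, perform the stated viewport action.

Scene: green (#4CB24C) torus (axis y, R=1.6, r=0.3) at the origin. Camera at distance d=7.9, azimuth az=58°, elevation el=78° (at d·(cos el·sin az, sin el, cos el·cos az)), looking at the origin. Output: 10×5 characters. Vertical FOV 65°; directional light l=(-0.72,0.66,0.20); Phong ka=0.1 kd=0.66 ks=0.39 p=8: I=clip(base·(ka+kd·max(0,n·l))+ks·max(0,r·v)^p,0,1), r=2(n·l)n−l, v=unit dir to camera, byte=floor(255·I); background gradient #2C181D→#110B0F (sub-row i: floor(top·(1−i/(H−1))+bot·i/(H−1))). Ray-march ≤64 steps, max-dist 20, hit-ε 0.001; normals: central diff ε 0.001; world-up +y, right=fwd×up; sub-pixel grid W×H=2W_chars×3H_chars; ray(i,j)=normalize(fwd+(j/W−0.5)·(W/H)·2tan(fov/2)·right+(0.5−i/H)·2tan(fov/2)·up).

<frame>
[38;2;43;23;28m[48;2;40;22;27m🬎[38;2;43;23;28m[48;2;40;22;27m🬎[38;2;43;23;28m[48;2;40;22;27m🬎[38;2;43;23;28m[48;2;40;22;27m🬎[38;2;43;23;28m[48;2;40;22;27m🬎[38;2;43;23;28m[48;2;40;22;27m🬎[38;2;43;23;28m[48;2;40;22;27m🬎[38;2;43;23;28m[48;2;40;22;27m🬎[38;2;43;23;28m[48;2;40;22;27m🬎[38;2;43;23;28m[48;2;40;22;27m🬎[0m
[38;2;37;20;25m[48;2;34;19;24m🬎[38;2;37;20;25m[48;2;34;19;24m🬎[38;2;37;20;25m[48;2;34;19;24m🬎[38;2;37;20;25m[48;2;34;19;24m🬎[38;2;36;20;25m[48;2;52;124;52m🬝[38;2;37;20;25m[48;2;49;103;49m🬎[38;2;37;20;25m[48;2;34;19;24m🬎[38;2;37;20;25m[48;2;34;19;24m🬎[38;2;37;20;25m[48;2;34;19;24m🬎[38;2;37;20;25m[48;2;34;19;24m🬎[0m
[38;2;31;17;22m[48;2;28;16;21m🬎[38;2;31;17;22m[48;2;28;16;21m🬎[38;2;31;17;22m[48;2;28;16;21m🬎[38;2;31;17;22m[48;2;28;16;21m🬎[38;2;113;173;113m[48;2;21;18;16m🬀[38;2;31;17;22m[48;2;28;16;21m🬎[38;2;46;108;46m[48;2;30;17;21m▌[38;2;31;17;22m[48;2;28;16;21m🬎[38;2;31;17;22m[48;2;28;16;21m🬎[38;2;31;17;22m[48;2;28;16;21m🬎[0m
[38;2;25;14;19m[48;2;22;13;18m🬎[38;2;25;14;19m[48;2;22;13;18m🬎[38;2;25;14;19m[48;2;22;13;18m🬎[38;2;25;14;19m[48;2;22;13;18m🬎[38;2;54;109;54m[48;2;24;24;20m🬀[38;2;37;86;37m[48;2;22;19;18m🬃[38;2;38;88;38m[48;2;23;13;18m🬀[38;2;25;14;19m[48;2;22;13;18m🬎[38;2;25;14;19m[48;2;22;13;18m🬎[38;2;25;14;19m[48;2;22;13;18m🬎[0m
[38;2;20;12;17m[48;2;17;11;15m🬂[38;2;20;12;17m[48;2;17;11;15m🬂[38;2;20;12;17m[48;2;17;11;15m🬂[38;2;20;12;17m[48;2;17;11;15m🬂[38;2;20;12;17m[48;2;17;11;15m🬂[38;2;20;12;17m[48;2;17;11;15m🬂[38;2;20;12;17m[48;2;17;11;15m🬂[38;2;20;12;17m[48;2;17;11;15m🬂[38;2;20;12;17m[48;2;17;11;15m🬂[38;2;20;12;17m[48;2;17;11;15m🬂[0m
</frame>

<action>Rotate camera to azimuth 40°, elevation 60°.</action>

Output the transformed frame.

<frame>
[38;2;43;23;28m[48;2;40;22;27m🬎[38;2;43;23;28m[48;2;40;22;27m🬎[38;2;43;23;28m[48;2;40;22;27m🬎[38;2;43;23;28m[48;2;40;22;27m🬎[38;2;43;23;28m[48;2;40;22;27m🬎[38;2;43;23;28m[48;2;40;22;27m🬎[38;2;43;23;28m[48;2;40;22;27m🬎[38;2;43;23;28m[48;2;40;22;27m🬎[38;2;43;23;28m[48;2;40;22;27m🬎[38;2;43;23;28m[48;2;40;22;27m🬎[0m
[38;2;37;20;25m[48;2;34;19;24m🬎[38;2;37;20;25m[48;2;34;19;24m🬎[38;2;37;20;25m[48;2;34;19;24m🬎[38;2;37;20;25m[48;2;34;19;24m🬎[38;2;37;20;25m[48;2;34;19;24m🬎[38;2;37;20;25m[48;2;34;19;24m🬎[38;2;37;20;25m[48;2;34;19;24m🬎[38;2;37;20;25m[48;2;34;19;24m🬎[38;2;37;20;25m[48;2;34;19;24m🬎[38;2;37;20;25m[48;2;34;19;24m🬎[0m
[38;2;31;17;22m[48;2;28;16;21m🬎[38;2;31;17;22m[48;2;28;16;21m🬎[38;2;31;17;22m[48;2;28;16;21m🬎[38;2;31;17;22m[48;2;28;16;21m🬎[38;2;56;129;56m[48;2;15;16;12m🬀[38;2;24;16;18m[48;2;28;66;28m🬺[38;2;62;135;62m[48;2;29;28;23m🬓[38;2;31;17;22m[48;2;28;16;21m🬎[38;2;31;17;22m[48;2;28;16;21m🬎[38;2;31;17;22m[48;2;28;16;21m🬎[0m
[38;2;25;14;19m[48;2;22;13;18m🬎[38;2;25;14;19m[48;2;22;13;18m🬎[38;2;25;14;19m[48;2;22;13;18m🬎[38;2;25;14;19m[48;2;22;13;18m🬎[38;2;94;152;94m[48;2;22;20;18m🬀[38;2;22;51;22m[48;2;20;14;16m🬃[38;2;27;64;27m[48;2;23;13;18m🬀[38;2;25;14;19m[48;2;22;13;18m🬎[38;2;25;14;19m[48;2;22;13;18m🬎[38;2;25;14;19m[48;2;22;13;18m🬎[0m
[38;2;20;12;17m[48;2;17;11;15m🬂[38;2;20;12;17m[48;2;17;11;15m🬂[38;2;20;12;17m[48;2;17;11;15m🬂[38;2;20;12;17m[48;2;17;11;15m🬂[38;2;20;12;17m[48;2;17;11;15m🬂[38;2;20;12;17m[48;2;17;11;15m🬂[38;2;20;12;17m[48;2;17;11;15m🬂[38;2;20;12;17m[48;2;17;11;15m🬂[38;2;20;12;17m[48;2;17;11;15m🬂[38;2;20;12;17m[48;2;17;11;15m🬂[0m
</frame>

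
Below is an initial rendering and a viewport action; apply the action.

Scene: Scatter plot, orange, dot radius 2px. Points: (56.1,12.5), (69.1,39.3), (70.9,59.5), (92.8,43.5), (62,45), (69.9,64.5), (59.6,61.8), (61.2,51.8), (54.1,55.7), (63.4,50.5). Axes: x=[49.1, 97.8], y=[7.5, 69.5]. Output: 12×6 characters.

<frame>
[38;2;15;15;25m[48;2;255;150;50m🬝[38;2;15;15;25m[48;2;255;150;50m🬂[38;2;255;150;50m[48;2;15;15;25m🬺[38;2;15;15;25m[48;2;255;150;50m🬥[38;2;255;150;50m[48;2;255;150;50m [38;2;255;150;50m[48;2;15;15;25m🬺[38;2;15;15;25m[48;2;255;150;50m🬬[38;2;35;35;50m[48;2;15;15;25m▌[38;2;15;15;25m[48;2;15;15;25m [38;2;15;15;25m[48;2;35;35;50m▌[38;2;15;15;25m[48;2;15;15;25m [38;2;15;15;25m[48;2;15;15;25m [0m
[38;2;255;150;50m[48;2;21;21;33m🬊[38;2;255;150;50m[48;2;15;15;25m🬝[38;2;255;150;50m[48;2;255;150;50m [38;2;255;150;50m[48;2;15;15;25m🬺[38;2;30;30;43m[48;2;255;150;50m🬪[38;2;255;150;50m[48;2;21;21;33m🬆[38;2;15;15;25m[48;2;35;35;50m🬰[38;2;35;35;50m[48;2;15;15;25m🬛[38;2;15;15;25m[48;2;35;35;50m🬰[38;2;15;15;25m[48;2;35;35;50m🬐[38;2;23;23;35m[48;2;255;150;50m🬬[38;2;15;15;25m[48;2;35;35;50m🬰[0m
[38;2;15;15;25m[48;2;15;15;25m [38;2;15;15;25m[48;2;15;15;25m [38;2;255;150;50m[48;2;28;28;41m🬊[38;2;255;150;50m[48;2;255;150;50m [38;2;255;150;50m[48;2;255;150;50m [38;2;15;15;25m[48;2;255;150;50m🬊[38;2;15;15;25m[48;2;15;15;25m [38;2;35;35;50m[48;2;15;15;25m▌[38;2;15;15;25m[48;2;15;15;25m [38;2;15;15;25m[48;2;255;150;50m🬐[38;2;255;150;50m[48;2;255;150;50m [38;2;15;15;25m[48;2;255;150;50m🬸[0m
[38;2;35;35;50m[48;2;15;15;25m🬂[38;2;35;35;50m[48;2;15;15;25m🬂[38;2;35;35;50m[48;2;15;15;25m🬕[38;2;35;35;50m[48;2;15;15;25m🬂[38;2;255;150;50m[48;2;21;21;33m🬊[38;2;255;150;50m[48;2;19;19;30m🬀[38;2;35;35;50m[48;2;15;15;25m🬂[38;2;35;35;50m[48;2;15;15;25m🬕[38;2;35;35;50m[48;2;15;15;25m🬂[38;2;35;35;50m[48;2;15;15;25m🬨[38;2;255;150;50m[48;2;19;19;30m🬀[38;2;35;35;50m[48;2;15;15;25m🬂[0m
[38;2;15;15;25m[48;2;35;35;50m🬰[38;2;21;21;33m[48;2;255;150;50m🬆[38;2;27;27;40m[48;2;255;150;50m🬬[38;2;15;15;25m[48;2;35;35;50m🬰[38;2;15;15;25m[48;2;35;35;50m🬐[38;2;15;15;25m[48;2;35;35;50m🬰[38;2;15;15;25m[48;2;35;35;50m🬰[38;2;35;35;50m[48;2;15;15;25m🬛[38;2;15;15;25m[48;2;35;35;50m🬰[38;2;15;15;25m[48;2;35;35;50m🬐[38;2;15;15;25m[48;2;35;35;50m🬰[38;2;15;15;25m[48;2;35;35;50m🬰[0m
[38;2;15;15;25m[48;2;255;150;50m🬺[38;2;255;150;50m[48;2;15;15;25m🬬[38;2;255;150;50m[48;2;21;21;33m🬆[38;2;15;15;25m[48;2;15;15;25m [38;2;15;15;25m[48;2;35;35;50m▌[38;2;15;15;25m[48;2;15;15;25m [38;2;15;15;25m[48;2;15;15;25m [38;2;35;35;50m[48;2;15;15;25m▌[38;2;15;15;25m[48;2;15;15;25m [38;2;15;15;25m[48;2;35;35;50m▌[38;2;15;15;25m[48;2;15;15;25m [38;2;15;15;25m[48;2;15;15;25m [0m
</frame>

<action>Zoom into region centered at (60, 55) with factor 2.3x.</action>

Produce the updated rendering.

<frame>
[38;2;15;15;25m[48;2;15;15;25m [38;2;15;15;25m[48;2;15;15;25m [38;2;35;35;50m[48;2;15;15;25m▌[38;2;15;15;25m[48;2;15;15;25m [38;2;15;15;25m[48;2;35;35;50m▌[38;2;15;15;25m[48;2;255;150;50m🬝[38;2;15;15;25m[48;2;15;15;25m [38;2;35;35;50m[48;2;15;15;25m▌[38;2;15;15;25m[48;2;15;15;25m [38;2;15;15;25m[48;2;35;35;50m▌[38;2;15;15;25m[48;2;255;150;50m🬆[38;2;255;150;50m[48;2;15;15;25m🬺[0m
[38;2;15;15;25m[48;2;35;35;50m🬰[38;2;15;15;25m[48;2;35;35;50m🬰[38;2;35;35;50m[48;2;15;15;25m🬛[38;2;15;15;25m[48;2;35;35;50m🬰[38;2;27;27;40m[48;2;255;150;50m🬴[38;2;255;150;50m[48;2;255;150;50m [38;2;255;150;50m[48;2;15;15;25m🬛[38;2;35;35;50m[48;2;15;15;25m🬛[38;2;15;15;25m[48;2;35;35;50m🬰[38;2;15;15;25m[48;2;35;35;50m🬐[38;2;25;25;37m[48;2;255;150;50m🬛[38;2;255;150;50m[48;2;255;150;50m [0m
[38;2;15;15;25m[48;2;15;15;25m [38;2;15;15;25m[48;2;255;150;50m🬝[38;2;35;35;50m[48;2;255;150;50m🬀[38;2;15;15;25m[48;2;255;150;50m🬊[38;2;15;15;25m[48;2;35;35;50m▌[38;2;15;15;25m[48;2;255;150;50m🬺[38;2;15;15;25m[48;2;255;150;50m🬬[38;2;35;35;50m[48;2;15;15;25m▌[38;2;15;15;25m[48;2;15;15;25m [38;2;15;15;25m[48;2;35;35;50m▌[38;2;15;15;25m[48;2;15;15;25m [38;2;255;150;50m[48;2;15;15;25m🬊[0m
[38;2;35;35;50m[48;2;15;15;25m🬂[38;2;35;35;50m[48;2;15;15;25m🬂[38;2;255;150;50m[48;2;28;28;41m🬊[38;2;255;150;50m[48;2;19;19;30m🬀[38;2;35;35;50m[48;2;15;15;25m🬨[38;2;255;150;50m[48;2;25;25;37m🬫[38;2;255;150;50m[48;2;255;150;50m [38;2;35;35;50m[48;2;255;150;50m🬀[38;2;255;150;50m[48;2;28;28;41m🬱[38;2;35;35;50m[48;2;15;15;25m🬨[38;2;35;35;50m[48;2;15;15;25m🬂[38;2;35;35;50m[48;2;15;15;25m🬂[0m
[38;2;15;15;25m[48;2;35;35;50m🬰[38;2;15;15;25m[48;2;35;35;50m🬰[38;2;35;35;50m[48;2;15;15;25m🬛[38;2;15;15;25m[48;2;35;35;50m🬰[38;2;15;15;25m[48;2;35;35;50m🬐[38;2;23;23;35m[48;2;255;150;50m🬝[38;2;255;150;50m[48;2;255;150;50m [38;2;255;150;50m[48;2;255;150;50m [38;2;255;150;50m[48;2;23;23;35m🬀[38;2;15;15;25m[48;2;35;35;50m🬐[38;2;15;15;25m[48;2;35;35;50m🬰[38;2;15;15;25m[48;2;35;35;50m🬰[0m
[38;2;15;15;25m[48;2;15;15;25m [38;2;15;15;25m[48;2;15;15;25m [38;2;35;35;50m[48;2;15;15;25m▌[38;2;15;15;25m[48;2;15;15;25m [38;2;15;15;25m[48;2;35;35;50m▌[38;2;15;15;25m[48;2;15;15;25m [38;2;255;150;50m[48;2;15;15;25m🬊[38;2;255;150;50m[48;2;23;23;35m🬀[38;2;15;15;25m[48;2;15;15;25m [38;2;15;15;25m[48;2;35;35;50m▌[38;2;15;15;25m[48;2;15;15;25m [38;2;15;15;25m[48;2;15;15;25m [0m
</frame>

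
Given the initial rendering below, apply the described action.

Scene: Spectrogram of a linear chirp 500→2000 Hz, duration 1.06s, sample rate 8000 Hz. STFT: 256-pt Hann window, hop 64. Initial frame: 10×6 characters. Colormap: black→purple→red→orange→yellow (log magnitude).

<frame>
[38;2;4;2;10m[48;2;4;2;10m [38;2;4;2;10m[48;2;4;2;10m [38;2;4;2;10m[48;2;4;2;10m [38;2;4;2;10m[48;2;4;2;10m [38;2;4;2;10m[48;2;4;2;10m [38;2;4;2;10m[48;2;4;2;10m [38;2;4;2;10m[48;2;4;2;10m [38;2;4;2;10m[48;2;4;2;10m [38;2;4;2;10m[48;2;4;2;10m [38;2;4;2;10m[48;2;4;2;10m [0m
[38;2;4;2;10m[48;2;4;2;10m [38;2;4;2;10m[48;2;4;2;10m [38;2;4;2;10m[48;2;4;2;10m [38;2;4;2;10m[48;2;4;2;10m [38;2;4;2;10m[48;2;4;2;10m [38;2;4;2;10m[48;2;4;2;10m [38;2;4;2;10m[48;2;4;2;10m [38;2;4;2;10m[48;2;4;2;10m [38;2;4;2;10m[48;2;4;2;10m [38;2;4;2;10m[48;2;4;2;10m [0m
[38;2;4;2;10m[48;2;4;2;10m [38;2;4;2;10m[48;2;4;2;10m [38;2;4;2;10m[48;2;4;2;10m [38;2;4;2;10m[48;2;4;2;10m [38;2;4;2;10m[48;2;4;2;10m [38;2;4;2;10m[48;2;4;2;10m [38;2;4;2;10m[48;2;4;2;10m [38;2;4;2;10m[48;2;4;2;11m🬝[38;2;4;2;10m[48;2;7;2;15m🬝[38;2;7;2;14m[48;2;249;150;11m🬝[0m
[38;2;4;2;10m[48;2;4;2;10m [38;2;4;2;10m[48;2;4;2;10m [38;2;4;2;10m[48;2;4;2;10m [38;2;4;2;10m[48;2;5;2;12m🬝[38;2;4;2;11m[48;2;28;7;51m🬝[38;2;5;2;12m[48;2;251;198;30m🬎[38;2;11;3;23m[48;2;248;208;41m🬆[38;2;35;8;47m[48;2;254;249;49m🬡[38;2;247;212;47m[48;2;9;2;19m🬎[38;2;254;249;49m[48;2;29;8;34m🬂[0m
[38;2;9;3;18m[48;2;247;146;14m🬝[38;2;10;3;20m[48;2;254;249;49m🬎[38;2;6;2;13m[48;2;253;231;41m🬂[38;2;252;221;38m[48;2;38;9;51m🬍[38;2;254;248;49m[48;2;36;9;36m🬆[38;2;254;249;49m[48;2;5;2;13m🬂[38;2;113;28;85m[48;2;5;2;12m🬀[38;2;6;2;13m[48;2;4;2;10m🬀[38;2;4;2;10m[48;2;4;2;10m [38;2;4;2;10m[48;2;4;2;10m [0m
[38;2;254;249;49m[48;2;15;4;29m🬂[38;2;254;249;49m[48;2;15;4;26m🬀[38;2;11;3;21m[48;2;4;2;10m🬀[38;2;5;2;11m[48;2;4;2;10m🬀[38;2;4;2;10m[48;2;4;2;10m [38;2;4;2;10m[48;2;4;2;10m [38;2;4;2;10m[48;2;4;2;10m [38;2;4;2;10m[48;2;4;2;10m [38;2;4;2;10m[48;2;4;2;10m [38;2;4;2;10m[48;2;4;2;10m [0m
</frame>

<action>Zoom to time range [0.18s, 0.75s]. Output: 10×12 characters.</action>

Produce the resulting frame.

<frame>
[38;2;4;2;10m[48;2;4;2;10m [38;2;4;2;10m[48;2;4;2;10m [38;2;4;2;10m[48;2;4;2;10m [38;2;4;2;10m[48;2;4;2;10m [38;2;4;2;10m[48;2;4;2;10m [38;2;4;2;10m[48;2;4;2;10m [38;2;4;2;10m[48;2;4;2;10m [38;2;4;2;10m[48;2;4;2;10m [38;2;4;2;10m[48;2;4;2;10m [38;2;4;2;10m[48;2;4;2;10m [0m
[38;2;4;2;10m[48;2;4;2;10m [38;2;4;2;10m[48;2;4;2;10m [38;2;4;2;10m[48;2;4;2;10m [38;2;4;2;10m[48;2;4;2;10m [38;2;4;2;10m[48;2;4;2;10m [38;2;4;2;10m[48;2;4;2;10m [38;2;4;2;10m[48;2;4;2;10m [38;2;4;2;10m[48;2;4;2;10m [38;2;4;2;10m[48;2;4;2;10m [38;2;4;2;10m[48;2;4;2;10m [0m
[38;2;4;2;10m[48;2;4;2;10m [38;2;4;2;10m[48;2;4;2;10m [38;2;4;2;10m[48;2;4;2;10m [38;2;4;2;10m[48;2;4;2;10m [38;2;4;2;10m[48;2;4;2;10m [38;2;4;2;10m[48;2;4;2;10m [38;2;4;2;10m[48;2;4;2;10m [38;2;4;2;10m[48;2;4;2;10m [38;2;4;2;10m[48;2;4;2;10m [38;2;4;2;10m[48;2;4;2;10m [0m
[38;2;4;2;10m[48;2;4;2;10m [38;2;4;2;10m[48;2;4;2;10m [38;2;4;2;10m[48;2;4;2;10m [38;2;4;2;10m[48;2;4;2;10m [38;2;4;2;10m[48;2;4;2;10m [38;2;4;2;10m[48;2;4;2;10m [38;2;4;2;10m[48;2;4;2;10m [38;2;4;2;10m[48;2;4;2;10m [38;2;4;2;10m[48;2;4;2;10m [38;2;4;2;10m[48;2;4;2;10m [0m
[38;2;4;2;10m[48;2;4;2;10m [38;2;4;2;10m[48;2;4;2;10m [38;2;4;2;10m[48;2;4;2;10m [38;2;4;2;10m[48;2;4;2;10m [38;2;4;2;10m[48;2;4;2;10m [38;2;4;2;10m[48;2;4;2;10m [38;2;4;2;10m[48;2;4;2;10m [38;2;4;2;10m[48;2;4;2;10m [38;2;4;2;10m[48;2;4;2;10m [38;2;4;2;10m[48;2;4;2;10m [0m
[38;2;4;2;10m[48;2;4;2;10m [38;2;4;2;10m[48;2;4;2;10m [38;2;4;2;10m[48;2;4;2;10m [38;2;4;2;10m[48;2;4;2;10m [38;2;4;2;10m[48;2;4;2;10m [38;2;4;2;10m[48;2;4;2;10m [38;2;4;2;10m[48;2;4;2;10m [38;2;4;2;10m[48;2;4;2;10m [38;2;4;2;10m[48;2;4;2;10m [38;2;4;2;10m[48;2;4;2;10m [0m
[38;2;4;2;10m[48;2;4;2;10m [38;2;4;2;10m[48;2;4;2;10m [38;2;4;2;10m[48;2;4;2;10m [38;2;4;2;10m[48;2;4;2;10m [38;2;4;2;10m[48;2;4;2;10m [38;2;4;2;10m[48;2;4;2;10m [38;2;4;2;10m[48;2;4;2;10m [38;2;4;2;10m[48;2;4;2;11m🬝[38;2;4;2;10m[48;2;5;2;11m🬎[38;2;4;2;10m[48;2;8;2;17m🬎[0m
[38;2;4;2;10m[48;2;4;2;10m [38;2;4;2;10m[48;2;4;2;10m [38;2;4;2;10m[48;2;4;2;11m🬝[38;2;4;2;10m[48;2;5;2;11m🬝[38;2;4;2;10m[48;2;6;2;14m🬎[38;2;4;2;10m[48;2;12;3;24m🬎[38;2;11;3;21m[48;2;185;47;81m🬝[38;2;14;3;27m[48;2;254;245;47m🬎[38;2;49;12;46m[48;2;253;238;44m🬆[38;2;128;39;77m[48;2;252;221;37m🬟[0m
[38;2;4;2;10m[48;2;8;2;17m🬎[38;2;7;2;15m[48;2;41;9;72m🬝[38;2;7;2;17m[48;2;230;156;58m🬎[38;2;44;11;41m[48;2;254;249;49m🬎[38;2;20;5;37m[48;2;253;235;43m🬂[38;2;253;229;41m[48;2;101;25;75m🬍[38;2;248;214;44m[48;2;12;3;24m🬎[38;2;253;220;37m[48;2;24;6;36m🬂[38;2;135;34;84m[48;2;11;3;22m🬀[38;2;14;4;26m[48;2;5;2;12m🬀[0m
[38;2;96;24;73m[48;2;253;234;43m🬡[38;2;253;234;43m[48;2;22;5;40m🬎[38;2;242;196;50m[48;2;21;5;39m🬆[38;2;251;173;18m[48;2;30;8;31m🬀[38;2;29;7;53m[48;2;6;2;14m🬀[38;2;6;2;14m[48;2;4;2;10m🬂[38;2;5;2;11m[48;2;4;2;10m🬂[38;2;4;2;11m[48;2;4;2;10m🬀[38;2;4;2;10m[48;2;4;2;10m [38;2;4;2;10m[48;2;4;2;10m [0m
[38;2;15;4;29m[48;2;5;2;12m🬀[38;2;6;2;14m[48;2;4;2;10m🬂[38;2;5;2;12m[48;2;4;2;10m🬀[38;2;4;2;11m[48;2;4;2;10m🬀[38;2;4;2;10m[48;2;4;2;10m [38;2;4;2;10m[48;2;4;2;10m [38;2;4;2;10m[48;2;4;2;10m [38;2;4;2;10m[48;2;4;2;10m [38;2;4;2;10m[48;2;4;2;10m [38;2;4;2;10m[48;2;4;2;10m [0m
[38;2;4;2;10m[48;2;4;2;10m [38;2;4;2;10m[48;2;4;2;10m [38;2;4;2;10m[48;2;4;2;10m [38;2;4;2;10m[48;2;4;2;10m [38;2;4;2;10m[48;2;4;2;10m [38;2;4;2;10m[48;2;4;2;10m [38;2;4;2;10m[48;2;4;2;10m [38;2;4;2;10m[48;2;4;2;10m [38;2;4;2;10m[48;2;4;2;10m [38;2;4;2;10m[48;2;4;2;10m [0m
</frame>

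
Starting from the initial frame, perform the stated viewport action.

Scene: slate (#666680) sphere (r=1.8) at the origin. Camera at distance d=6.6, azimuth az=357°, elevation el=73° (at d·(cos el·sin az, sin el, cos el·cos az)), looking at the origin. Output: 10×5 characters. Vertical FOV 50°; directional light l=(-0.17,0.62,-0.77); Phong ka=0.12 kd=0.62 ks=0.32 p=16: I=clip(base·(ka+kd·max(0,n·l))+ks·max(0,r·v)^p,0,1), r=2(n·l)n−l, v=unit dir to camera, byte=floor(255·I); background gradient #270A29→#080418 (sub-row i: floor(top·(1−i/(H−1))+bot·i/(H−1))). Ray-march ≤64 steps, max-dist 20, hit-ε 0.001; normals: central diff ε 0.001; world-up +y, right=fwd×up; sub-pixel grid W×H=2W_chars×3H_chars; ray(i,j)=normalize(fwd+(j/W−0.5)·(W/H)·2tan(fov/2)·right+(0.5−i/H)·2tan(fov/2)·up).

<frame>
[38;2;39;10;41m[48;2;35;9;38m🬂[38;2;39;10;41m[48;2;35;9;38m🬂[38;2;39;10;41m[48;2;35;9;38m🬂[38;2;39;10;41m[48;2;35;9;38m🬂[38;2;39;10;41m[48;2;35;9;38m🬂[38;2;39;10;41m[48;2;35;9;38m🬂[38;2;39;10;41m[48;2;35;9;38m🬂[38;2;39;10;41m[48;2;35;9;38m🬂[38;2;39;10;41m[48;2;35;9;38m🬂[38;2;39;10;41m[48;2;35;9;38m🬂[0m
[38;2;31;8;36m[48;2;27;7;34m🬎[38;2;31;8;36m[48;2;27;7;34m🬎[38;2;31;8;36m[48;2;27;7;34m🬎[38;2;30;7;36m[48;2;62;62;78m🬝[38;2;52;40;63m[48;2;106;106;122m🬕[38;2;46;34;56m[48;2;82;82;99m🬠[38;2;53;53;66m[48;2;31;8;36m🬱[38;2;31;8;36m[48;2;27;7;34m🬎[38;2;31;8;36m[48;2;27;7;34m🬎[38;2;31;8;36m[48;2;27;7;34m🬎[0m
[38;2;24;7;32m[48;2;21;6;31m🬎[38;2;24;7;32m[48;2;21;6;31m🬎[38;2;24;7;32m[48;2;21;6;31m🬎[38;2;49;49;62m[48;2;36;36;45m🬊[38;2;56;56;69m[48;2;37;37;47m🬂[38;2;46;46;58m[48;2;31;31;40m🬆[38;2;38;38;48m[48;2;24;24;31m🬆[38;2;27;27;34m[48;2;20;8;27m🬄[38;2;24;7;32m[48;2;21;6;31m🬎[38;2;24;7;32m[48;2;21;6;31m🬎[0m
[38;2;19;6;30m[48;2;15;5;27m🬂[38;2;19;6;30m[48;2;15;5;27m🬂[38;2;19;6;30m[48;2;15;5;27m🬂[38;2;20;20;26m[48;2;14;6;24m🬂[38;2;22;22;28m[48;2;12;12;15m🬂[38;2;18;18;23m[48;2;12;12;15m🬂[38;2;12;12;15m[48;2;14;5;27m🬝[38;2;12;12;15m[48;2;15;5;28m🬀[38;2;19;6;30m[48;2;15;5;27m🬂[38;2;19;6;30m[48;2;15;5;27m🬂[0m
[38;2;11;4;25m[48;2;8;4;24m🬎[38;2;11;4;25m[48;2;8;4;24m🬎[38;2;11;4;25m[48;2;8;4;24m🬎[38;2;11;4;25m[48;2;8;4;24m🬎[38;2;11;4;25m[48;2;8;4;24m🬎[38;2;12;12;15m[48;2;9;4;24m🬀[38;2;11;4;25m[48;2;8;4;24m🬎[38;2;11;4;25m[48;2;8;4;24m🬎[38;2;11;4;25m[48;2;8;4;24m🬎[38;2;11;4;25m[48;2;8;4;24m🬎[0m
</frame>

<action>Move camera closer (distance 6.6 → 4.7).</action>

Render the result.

<frame>
[38;2;39;10;41m[48;2;35;9;38m🬂[38;2;39;10;41m[48;2;35;9;38m🬂[38;2;39;10;41m[48;2;35;9;38m🬂[38;2;36;9;39m[48;2;70;70;88m🬝[38;2;38;9;40m[48;2;73;73;91m🬆[38;2;39;10;41m[48;2;70;70;88m🬂[38;2;37;9;40m[48;2;62;62;77m🬎[38;2;39;10;41m[48;2;35;9;38m🬂[38;2;39;10;41m[48;2;35;9;38m🬂[38;2;39;10;41m[48;2;35;9;38m🬂[0m
[38;2;31;8;36m[48;2;27;7;34m🬎[38;2;31;8;36m[48;2;27;7;34m🬎[38;2;31;8;36m[48;2;55;55;70m🬆[38;2;68;68;84m[48;2;57;57;70m🬊[38;2;115;115;130m[48;2;62;62;76m🬎[38;2;105;105;119m[48;2;61;61;74m🬄[38;2;55;55;69m[48;2;46;46;58m🬆[38;2;45;45;56m[48;2;32;8;37m🬺[38;2;33;33;42m[48;2;30;7;36m🬏[38;2;31;8;36m[48;2;27;7;34m🬎[0m
[38;2;24;7;32m[48;2;21;6;31m🬎[38;2;24;7;32m[48;2;21;6;31m🬎[38;2;44;44;56m[48;2;34;34;44m🬎[38;2;45;45;57m[48;2;37;37;47m🬆[38;2;44;44;55m[48;2;35;35;44m🬆[38;2;41;41;52m[48;2;33;33;42m🬆[38;2;38;38;47m[48;2;29;29;37m🬆[38;2;33;33;41m[48;2;24;24;30m🬆[38;2;25;25;31m[48;2;21;8;28m🬄[38;2;24;7;32m[48;2;21;6;31m🬎[0m
[38;2;19;6;30m[48;2;15;5;27m🬂[38;2;19;6;30m[48;2;15;5;27m🬂[38;2;25;25;31m[48;2;14;11;21m🬊[38;2;25;25;32m[48;2;14;14;18m🬎[38;2;25;25;32m[48;2;16;16;20m🬆[38;2;23;23;29m[48;2;14;14;18m🬆[38;2;22;22;27m[48;2;13;13;16m🬂[38;2;18;18;22m[48;2;12;12;15m🬀[38;2;12;12;15m[48;2;15;5;28m🬄[38;2;19;6;30m[48;2;15;5;27m🬂[0m
[38;2;11;4;25m[48;2;8;4;24m🬎[38;2;11;4;25m[48;2;8;4;24m🬎[38;2;11;4;25m[48;2;8;4;24m🬎[38;2;12;12;15m[48;2;8;4;24m🬊[38;2;12;12;15m[48;2;8;4;24m🬬[38;2;12;12;15m[48;2;12;12;15m [38;2;12;12;15m[48;2;8;4;24m🬎[38;2;12;12;15m[48;2;9;4;24m🬀[38;2;11;4;25m[48;2;8;4;24m🬎[38;2;11;4;25m[48;2;8;4;24m🬎[0m
</frame>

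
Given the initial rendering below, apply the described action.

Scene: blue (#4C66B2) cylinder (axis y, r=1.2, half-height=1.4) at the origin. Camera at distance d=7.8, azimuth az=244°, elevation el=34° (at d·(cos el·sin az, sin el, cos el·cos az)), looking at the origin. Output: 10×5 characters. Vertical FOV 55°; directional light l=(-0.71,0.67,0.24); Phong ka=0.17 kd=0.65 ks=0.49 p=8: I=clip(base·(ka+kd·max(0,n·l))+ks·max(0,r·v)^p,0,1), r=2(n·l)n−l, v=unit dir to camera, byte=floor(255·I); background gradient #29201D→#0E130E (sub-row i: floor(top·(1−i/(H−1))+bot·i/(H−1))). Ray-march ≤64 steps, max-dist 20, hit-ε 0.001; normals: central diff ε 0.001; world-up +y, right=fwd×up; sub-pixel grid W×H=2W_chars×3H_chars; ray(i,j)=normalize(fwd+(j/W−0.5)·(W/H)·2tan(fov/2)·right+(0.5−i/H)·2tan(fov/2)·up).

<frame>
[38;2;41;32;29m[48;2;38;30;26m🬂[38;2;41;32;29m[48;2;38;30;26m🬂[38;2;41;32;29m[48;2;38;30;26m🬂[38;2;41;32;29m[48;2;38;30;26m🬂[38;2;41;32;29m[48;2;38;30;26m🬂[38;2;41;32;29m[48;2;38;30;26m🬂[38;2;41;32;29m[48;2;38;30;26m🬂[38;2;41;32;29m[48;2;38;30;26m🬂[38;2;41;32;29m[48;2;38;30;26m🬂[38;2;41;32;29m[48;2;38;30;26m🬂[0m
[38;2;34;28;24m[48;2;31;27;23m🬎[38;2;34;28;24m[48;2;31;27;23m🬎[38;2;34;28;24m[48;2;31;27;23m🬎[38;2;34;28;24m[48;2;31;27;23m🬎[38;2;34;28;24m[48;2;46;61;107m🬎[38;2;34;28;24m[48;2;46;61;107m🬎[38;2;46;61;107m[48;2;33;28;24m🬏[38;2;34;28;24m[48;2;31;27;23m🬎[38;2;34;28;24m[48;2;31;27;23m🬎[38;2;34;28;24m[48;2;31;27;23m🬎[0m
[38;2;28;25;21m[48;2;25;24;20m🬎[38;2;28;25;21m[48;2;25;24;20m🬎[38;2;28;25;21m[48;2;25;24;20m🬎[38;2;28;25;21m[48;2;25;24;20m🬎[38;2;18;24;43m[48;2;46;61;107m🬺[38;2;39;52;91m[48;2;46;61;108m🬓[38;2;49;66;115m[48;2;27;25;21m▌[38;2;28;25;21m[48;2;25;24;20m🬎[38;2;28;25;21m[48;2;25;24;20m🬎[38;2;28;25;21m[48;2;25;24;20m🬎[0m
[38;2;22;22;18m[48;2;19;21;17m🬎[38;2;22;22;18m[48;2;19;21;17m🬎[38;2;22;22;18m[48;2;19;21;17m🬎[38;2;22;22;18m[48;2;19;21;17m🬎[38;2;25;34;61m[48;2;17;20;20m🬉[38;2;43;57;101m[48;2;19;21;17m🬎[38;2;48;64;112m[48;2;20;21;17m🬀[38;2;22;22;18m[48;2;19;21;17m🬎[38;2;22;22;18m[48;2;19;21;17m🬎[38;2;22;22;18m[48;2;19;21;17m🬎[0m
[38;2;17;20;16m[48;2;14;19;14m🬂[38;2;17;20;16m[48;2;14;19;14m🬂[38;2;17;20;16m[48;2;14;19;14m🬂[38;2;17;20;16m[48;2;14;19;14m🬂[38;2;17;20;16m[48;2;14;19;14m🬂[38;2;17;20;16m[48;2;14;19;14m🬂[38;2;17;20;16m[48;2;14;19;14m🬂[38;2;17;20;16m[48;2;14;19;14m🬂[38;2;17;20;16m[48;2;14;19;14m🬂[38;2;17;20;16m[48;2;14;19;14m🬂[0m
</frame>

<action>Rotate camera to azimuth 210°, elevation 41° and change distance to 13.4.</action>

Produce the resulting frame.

<frame>
[38;2;41;32;29m[48;2;38;30;26m🬂[38;2;41;32;29m[48;2;38;30;26m🬂[38;2;41;32;29m[48;2;38;30;26m🬂[38;2;41;32;29m[48;2;38;30;26m🬂[38;2;41;32;29m[48;2;38;30;26m🬂[38;2;41;32;29m[48;2;38;30;26m🬂[38;2;41;32;29m[48;2;38;30;26m🬂[38;2;41;32;29m[48;2;38;30;26m🬂[38;2;41;32;29m[48;2;38;30;26m🬂[38;2;41;32;29m[48;2;38;30;26m🬂[0m
[38;2;34;28;24m[48;2;31;27;23m🬎[38;2;34;28;24m[48;2;31;27;23m🬎[38;2;34;28;24m[48;2;31;27;23m🬎[38;2;34;28;24m[48;2;31;27;23m🬎[38;2;34;28;24m[48;2;31;27;23m🬎[38;2;34;28;24m[48;2;31;27;23m🬎[38;2;34;28;24m[48;2;31;27;23m🬎[38;2;34;28;24m[48;2;31;27;23m🬎[38;2;34;28;24m[48;2;31;27;23m🬎[38;2;34;28;24m[48;2;31;27;23m🬎[0m
[38;2;28;25;21m[48;2;25;24;20m🬎[38;2;28;25;21m[48;2;25;24;20m🬎[38;2;28;25;21m[48;2;25;24;20m🬎[38;2;28;25;21m[48;2;25;24;20m🬎[38;2;46;61;107m[48;2;21;21;24m🬁[38;2;45;59;105m[48;2;20;27;47m🬬[38;2;28;25;21m[48;2;25;24;20m🬎[38;2;28;25;21m[48;2;25;24;20m🬎[38;2;28;25;21m[48;2;25;24;20m🬎[38;2;28;25;21m[48;2;25;24;20m🬎[0m
[38;2;22;22;18m[48;2;19;21;17m🬎[38;2;22;22;18m[48;2;19;21;17m🬎[38;2;22;22;18m[48;2;19;21;17m🬎[38;2;22;22;18m[48;2;19;21;17m🬎[38;2;20;21;17m[48;2;12;17;30m🬺[38;2;46;61;107m[48;2;20;22;23m🬁[38;2;22;22;18m[48;2;19;21;17m🬎[38;2;22;22;18m[48;2;19;21;17m🬎[38;2;22;22;18m[48;2;19;21;17m🬎[38;2;22;22;18m[48;2;19;21;17m🬎[0m
[38;2;17;20;16m[48;2;14;19;14m🬂[38;2;17;20;16m[48;2;14;19;14m🬂[38;2;17;20;16m[48;2;14;19;14m🬂[38;2;17;20;16m[48;2;14;19;14m🬂[38;2;17;20;16m[48;2;14;19;14m🬂[38;2;17;20;16m[48;2;14;19;14m🬂[38;2;17;20;16m[48;2;14;19;14m🬂[38;2;17;20;16m[48;2;14;19;14m🬂[38;2;17;20;16m[48;2;14;19;14m🬂[38;2;17;20;16m[48;2;14;19;14m🬂[0m
</frame>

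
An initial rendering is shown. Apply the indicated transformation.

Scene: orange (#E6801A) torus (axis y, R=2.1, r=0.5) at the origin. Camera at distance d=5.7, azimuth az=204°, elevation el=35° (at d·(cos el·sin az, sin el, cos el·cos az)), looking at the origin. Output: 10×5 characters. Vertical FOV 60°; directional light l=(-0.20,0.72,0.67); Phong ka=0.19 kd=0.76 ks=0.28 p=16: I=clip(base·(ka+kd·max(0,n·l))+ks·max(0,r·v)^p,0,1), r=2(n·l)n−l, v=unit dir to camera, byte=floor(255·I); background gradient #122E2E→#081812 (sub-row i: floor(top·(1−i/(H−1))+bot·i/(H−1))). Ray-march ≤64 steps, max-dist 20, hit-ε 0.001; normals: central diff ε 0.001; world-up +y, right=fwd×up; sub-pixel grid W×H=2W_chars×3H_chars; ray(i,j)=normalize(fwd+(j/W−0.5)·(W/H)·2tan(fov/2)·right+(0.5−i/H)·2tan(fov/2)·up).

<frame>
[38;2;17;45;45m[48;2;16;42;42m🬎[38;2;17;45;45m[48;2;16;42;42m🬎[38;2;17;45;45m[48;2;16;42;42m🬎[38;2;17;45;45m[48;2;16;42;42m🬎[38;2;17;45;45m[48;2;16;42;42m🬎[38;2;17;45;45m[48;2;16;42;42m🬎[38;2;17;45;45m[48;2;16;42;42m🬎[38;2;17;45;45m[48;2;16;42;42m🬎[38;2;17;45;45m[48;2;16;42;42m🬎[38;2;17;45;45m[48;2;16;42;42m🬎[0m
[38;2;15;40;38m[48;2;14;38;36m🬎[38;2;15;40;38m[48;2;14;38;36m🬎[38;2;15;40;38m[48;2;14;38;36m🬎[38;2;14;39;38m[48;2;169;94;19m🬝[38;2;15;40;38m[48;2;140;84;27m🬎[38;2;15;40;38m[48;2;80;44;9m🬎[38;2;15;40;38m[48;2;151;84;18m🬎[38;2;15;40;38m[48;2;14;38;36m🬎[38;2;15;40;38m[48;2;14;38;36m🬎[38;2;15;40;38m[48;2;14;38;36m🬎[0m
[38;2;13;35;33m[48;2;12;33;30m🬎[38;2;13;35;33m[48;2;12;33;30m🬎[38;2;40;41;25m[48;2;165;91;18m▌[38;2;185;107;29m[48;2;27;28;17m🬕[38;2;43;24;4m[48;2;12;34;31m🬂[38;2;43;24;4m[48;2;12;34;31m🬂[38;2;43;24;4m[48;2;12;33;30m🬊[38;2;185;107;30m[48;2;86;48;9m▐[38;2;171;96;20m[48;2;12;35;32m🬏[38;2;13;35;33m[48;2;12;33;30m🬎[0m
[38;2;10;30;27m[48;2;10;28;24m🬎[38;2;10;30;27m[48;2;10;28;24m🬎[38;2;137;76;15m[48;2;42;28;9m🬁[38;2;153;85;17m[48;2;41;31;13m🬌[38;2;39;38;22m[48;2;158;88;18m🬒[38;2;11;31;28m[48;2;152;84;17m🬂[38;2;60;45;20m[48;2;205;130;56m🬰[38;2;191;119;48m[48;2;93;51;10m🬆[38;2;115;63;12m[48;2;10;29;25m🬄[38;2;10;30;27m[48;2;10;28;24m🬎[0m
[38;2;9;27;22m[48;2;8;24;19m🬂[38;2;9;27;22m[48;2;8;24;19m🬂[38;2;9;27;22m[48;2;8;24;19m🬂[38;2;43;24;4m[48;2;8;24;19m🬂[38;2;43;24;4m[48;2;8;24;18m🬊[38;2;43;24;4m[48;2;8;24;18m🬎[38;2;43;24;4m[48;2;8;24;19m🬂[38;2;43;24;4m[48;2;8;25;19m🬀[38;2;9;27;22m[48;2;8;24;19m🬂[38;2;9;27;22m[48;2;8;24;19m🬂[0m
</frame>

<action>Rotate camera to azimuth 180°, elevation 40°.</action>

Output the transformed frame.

<frame>
[38;2;17;45;45m[48;2;16;42;42m🬎[38;2;17;45;45m[48;2;16;42;42m🬎[38;2;17;45;45m[48;2;16;42;42m🬎[38;2;17;45;45m[48;2;16;42;42m🬎[38;2;17;45;45m[48;2;16;42;42m🬎[38;2;17;45;45m[48;2;16;42;42m🬎[38;2;17;45;45m[48;2;16;42;42m🬎[38;2;17;45;45m[48;2;16;42;42m🬎[38;2;17;45;45m[48;2;16;42;42m🬎[38;2;17;45;45m[48;2;16;42;42m🬎[0m
[38;2;15;40;38m[48;2;14;38;36m🬎[38;2;15;40;38m[48;2;14;38;36m🬎[38;2;15;40;38m[48;2;14;38;36m🬎[38;2;14;39;38m[48;2;205;136;67m🬝[38;2;21;37;31m[48;2;99;55;11m🬬[38;2;15;40;38m[48;2;43;24;4m🬎[38;2;27;40;32m[48;2;203;139;75m🬝[38;2;15;40;38m[48;2;14;38;36m🬎[38;2;15;40;38m[48;2;14;38;36m🬎[38;2;15;40;38m[48;2;14;38;36m🬎[0m
[38;2;13;35;33m[48;2;12;33;30m🬎[38;2;13;35;33m[48;2;12;33;30m🬎[38;2;46;44;26m[48;2;187;110;34m▌[38;2;179;108;38m[48;2;33;36;23m▌[38;2;43;24;4m[48;2;12;34;31m🬂[38;2;12;34;31m[48;2;43;24;4m🬺[38;2;43;24;4m[48;2;12;34;31m🬂[38;2;112;63;14m[48;2;213;136;60m▌[38;2;147;82;16m[48;2;12;35;32m🬏[38;2;13;35;33m[48;2;12;33;30m🬎[0m
[38;2;10;30;27m[48;2;10;28;24m🬎[38;2;10;30;27m[48;2;10;28;24m🬎[38;2;127;71;14m[48;2;43;30;10m🬉[38;2;64;44;16m[48;2;189;109;29m🬯[38;2;168;94;21m[48;2;10;30;27m🬱[38;2;10;30;27m[48;2;170;102;34m🬎[38;2;47;43;23m[48;2;191;114;36m🬡[38;2;188;114;40m[48;2;88;49;9m🬆[38;2;118;66;13m[48;2;19;29;21m🬀[38;2;10;30;27m[48;2;10;28;24m🬎[0m
[38;2;9;27;22m[48;2;8;24;19m🬂[38;2;9;27;22m[48;2;8;24;19m🬂[38;2;9;27;22m[48;2;8;24;19m🬂[38;2;43;24;4m[48;2;8;24;19m🬂[38;2;49;27;5m[48;2;8;24;18m🬎[38;2;56;31;5m[48;2;8;24;18m🬎[38;2;48;26;4m[48;2;8;24;18m🬆[38;2;43;24;4m[48;2;8;25;19m🬀[38;2;9;27;22m[48;2;8;24;19m🬂[38;2;9;27;22m[48;2;8;24;19m🬂[0m
</frame>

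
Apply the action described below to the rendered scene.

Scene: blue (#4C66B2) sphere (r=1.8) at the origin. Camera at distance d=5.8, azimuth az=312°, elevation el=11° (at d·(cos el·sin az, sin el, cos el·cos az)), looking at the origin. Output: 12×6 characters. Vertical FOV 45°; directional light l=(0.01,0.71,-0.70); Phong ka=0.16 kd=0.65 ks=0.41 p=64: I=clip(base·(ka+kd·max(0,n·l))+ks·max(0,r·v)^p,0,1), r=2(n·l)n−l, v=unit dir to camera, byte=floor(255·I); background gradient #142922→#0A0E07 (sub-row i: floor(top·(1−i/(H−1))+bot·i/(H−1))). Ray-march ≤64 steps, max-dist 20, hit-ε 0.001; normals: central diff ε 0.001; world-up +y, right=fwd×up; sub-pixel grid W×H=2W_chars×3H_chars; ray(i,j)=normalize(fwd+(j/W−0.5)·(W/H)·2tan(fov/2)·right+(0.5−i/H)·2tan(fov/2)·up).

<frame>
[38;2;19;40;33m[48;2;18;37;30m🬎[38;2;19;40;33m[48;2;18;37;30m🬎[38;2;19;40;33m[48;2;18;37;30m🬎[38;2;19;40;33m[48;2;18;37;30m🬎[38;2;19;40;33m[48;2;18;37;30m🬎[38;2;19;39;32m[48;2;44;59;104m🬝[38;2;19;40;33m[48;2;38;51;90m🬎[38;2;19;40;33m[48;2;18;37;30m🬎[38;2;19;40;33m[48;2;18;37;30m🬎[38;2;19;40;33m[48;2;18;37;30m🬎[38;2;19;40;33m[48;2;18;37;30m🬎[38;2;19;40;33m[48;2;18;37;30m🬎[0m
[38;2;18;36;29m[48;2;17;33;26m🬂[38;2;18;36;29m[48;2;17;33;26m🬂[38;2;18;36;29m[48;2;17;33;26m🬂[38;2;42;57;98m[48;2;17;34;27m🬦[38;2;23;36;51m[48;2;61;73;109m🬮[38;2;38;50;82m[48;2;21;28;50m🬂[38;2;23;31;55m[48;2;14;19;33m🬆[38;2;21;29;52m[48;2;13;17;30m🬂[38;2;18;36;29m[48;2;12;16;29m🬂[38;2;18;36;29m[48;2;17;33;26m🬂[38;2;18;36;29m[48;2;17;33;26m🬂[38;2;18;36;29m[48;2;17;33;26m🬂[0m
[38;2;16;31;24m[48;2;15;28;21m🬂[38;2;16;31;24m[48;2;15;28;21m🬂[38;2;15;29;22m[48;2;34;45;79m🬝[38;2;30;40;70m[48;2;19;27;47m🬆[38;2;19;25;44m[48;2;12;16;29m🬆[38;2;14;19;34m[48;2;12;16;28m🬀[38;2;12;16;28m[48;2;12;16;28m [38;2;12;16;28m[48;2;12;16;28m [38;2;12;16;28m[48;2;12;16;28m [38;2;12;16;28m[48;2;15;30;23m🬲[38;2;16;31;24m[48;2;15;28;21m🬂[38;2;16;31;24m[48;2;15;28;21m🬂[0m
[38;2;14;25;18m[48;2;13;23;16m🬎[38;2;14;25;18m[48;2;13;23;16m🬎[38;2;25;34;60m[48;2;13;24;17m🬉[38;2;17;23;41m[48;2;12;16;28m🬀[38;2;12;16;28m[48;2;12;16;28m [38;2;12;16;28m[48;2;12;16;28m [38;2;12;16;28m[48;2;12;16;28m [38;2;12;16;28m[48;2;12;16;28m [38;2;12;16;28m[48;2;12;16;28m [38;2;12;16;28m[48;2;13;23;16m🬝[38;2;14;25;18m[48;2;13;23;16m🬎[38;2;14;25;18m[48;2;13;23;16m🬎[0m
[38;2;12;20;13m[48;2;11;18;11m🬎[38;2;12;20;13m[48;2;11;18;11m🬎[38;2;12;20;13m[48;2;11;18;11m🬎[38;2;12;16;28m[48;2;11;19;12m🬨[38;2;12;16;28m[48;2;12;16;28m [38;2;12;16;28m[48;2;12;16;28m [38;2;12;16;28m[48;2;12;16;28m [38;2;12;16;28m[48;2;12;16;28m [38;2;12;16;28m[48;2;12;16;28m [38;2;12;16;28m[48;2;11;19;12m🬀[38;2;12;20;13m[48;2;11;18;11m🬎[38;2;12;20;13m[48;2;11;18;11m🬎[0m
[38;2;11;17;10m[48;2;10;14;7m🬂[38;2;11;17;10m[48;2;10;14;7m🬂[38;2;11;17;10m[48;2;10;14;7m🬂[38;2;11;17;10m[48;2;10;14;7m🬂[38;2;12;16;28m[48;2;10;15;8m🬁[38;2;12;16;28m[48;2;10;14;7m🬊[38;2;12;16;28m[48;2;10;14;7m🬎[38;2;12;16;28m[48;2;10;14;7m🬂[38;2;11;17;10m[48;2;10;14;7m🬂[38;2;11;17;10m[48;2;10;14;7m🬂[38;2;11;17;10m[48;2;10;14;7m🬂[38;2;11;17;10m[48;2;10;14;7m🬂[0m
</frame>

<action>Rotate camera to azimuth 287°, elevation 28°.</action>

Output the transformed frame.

<frame>
[38;2;19;40;33m[48;2;18;37;30m🬎[38;2;19;40;33m[48;2;18;37;30m🬎[38;2;19;40;33m[48;2;18;37;30m🬎[38;2;19;40;33m[48;2;18;37;30m🬎[38;2;19;40;33m[48;2;18;37;30m🬎[38;2;19;39;32m[48;2;52;69;121m🬝[38;2;19;40;33m[48;2;45;60;106m🬎[38;2;19;40;33m[48;2;18;37;30m🬎[38;2;19;40;33m[48;2;18;37;30m🬎[38;2;19;40;33m[48;2;18;37;30m🬎[38;2;19;40;33m[48;2;18;37;30m🬎[38;2;19;40;33m[48;2;18;37;30m🬎[0m
[38;2;18;36;29m[48;2;17;33;26m🬂[38;2;18;36;29m[48;2;17;33;26m🬂[38;2;18;36;29m[48;2;17;33;26m🬂[38;2;56;75;132m[48;2;17;34;27m🬦[38;2;18;36;29m[48;2;66;83;133m🬀[38;2;46;63;110m[48;2;40;53;93m🬆[38;2;39;52;91m[48;2;32;43;76m🬆[38;2;31;42;74m[48;2;25;33;59m🬆[38;2;16;30;30m[48;2;19;25;45m🬡[38;2;18;36;29m[48;2;17;33;26m🬂[38;2;18;36;29m[48;2;17;33;26m🬂[38;2;18;36;29m[48;2;17;33;26m🬂[0m
[38;2;16;31;24m[48;2;15;28;21m🬂[38;2;16;31;24m[48;2;15;28;21m🬂[38;2;15;29;22m[48;2;49;66;116m🬝[38;2;49;67;117m[48;2;42;57;100m🬆[38;2;72;87;132m[48;2;38;51;88m🬀[38;2;34;46;80m[48;2;28;38;66m🬆[38;2;27;36;64m[48;2;21;29;50m🬆[38;2;20;27;48m[48;2;14;19;34m🬆[38;2;15;20;36m[48;2;12;16;28m🬀[38;2;12;16;28m[48;2;15;30;23m🬲[38;2;16;31;24m[48;2;15;28;21m🬂[38;2;16;31;24m[48;2;15;28;21m🬂[0m
[38;2;14;25;18m[48;2;13;23;16m🬎[38;2;14;25;18m[48;2;13;23;16m🬎[38;2;42;57;99m[48;2;13;24;17m🬉[38;2;37;49;87m[48;2;30;40;71m🬆[38;2;29;40;70m[48;2;23;31;55m🬆[38;2;23;31;54m[48;2;17;23;40m🬆[38;2;17;23;41m[48;2;12;17;30m🬂[38;2;12;16;28m[48;2;12;16;28m [38;2;12;16;28m[48;2;12;16;28m [38;2;12;16;28m[48;2;13;23;16m🬝[38;2;14;25;18m[48;2;13;23;16m🬎[38;2;14;25;18m[48;2;13;23;16m🬎[0m
[38;2;12;20;13m[48;2;11;18;11m🬎[38;2;12;20;13m[48;2;11;18;11m🬎[38;2;12;20;13m[48;2;11;18;11m🬎[38;2;23;31;54m[48;2;11;18;18m🬊[38;2;18;25;44m[48;2;13;17;31m🬂[38;2;14;19;33m[48;2;12;16;28m🬀[38;2;12;16;28m[48;2;12;16;28m [38;2;12;16;28m[48;2;12;16;28m [38;2;12;16;28m[48;2;12;16;28m [38;2;12;16;28m[48;2;11;19;12m🬀[38;2;12;20;13m[48;2;11;18;11m🬎[38;2;12;20;13m[48;2;11;18;11m🬎[0m
[38;2;11;17;10m[48;2;10;14;7m🬂[38;2;11;17;10m[48;2;10;14;7m🬂[38;2;11;17;10m[48;2;10;14;7m🬂[38;2;11;17;10m[48;2;10;14;7m🬂[38;2;12;16;28m[48;2;10;15;8m🬁[38;2;12;16;28m[48;2;10;14;7m🬊[38;2;12;16;28m[48;2;10;14;7m🬎[38;2;12;16;28m[48;2;10;14;7m🬂[38;2;11;17;10m[48;2;10;14;7m🬂[38;2;11;17;10m[48;2;10;14;7m🬂[38;2;11;17;10m[48;2;10;14;7m🬂[38;2;11;17;10m[48;2;10;14;7m🬂[0m
</frame>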